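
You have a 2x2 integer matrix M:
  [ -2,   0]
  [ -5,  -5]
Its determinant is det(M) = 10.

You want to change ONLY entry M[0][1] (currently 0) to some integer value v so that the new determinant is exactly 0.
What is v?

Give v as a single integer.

det is linear in entry M[0][1]: det = old_det + (v - 0) * C_01
Cofactor C_01 = 5
Want det = 0: 10 + (v - 0) * 5 = 0
  (v - 0) = -10 / 5 = -2
  v = 0 + (-2) = -2

Answer: -2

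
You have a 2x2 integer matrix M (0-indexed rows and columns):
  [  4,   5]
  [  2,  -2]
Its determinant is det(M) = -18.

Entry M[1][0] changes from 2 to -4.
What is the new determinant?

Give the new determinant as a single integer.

Answer: 12

Derivation:
det is linear in row 1: changing M[1][0] by delta changes det by delta * cofactor(1,0).
Cofactor C_10 = (-1)^(1+0) * minor(1,0) = -5
Entry delta = -4 - 2 = -6
Det delta = -6 * -5 = 30
New det = -18 + 30 = 12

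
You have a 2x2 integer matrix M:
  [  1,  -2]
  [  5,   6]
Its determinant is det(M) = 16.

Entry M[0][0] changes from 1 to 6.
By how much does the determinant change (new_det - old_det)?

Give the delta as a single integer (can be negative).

Answer: 30

Derivation:
Cofactor C_00 = 6
Entry delta = 6 - 1 = 5
Det delta = entry_delta * cofactor = 5 * 6 = 30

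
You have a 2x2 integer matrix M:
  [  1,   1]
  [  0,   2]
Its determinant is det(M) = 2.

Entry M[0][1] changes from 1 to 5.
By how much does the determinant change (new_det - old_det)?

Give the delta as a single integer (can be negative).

Answer: 0

Derivation:
Cofactor C_01 = 0
Entry delta = 5 - 1 = 4
Det delta = entry_delta * cofactor = 4 * 0 = 0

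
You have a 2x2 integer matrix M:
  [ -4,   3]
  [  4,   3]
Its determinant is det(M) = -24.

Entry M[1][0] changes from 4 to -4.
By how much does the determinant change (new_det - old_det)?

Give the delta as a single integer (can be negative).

Cofactor C_10 = -3
Entry delta = -4 - 4 = -8
Det delta = entry_delta * cofactor = -8 * -3 = 24

Answer: 24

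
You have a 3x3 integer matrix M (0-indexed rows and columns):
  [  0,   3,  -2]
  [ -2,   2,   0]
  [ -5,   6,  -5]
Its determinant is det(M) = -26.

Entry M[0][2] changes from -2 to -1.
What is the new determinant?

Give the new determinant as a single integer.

Answer: -28

Derivation:
det is linear in row 0: changing M[0][2] by delta changes det by delta * cofactor(0,2).
Cofactor C_02 = (-1)^(0+2) * minor(0,2) = -2
Entry delta = -1 - -2 = 1
Det delta = 1 * -2 = -2
New det = -26 + -2 = -28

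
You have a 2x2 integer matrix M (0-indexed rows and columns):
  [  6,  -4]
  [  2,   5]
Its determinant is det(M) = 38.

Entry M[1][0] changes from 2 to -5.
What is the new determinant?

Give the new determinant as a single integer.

det is linear in row 1: changing M[1][0] by delta changes det by delta * cofactor(1,0).
Cofactor C_10 = (-1)^(1+0) * minor(1,0) = 4
Entry delta = -5 - 2 = -7
Det delta = -7 * 4 = -28
New det = 38 + -28 = 10

Answer: 10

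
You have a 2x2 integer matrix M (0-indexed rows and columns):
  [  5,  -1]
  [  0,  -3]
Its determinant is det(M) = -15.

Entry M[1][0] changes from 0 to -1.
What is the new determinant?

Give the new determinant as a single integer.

det is linear in row 1: changing M[1][0] by delta changes det by delta * cofactor(1,0).
Cofactor C_10 = (-1)^(1+0) * minor(1,0) = 1
Entry delta = -1 - 0 = -1
Det delta = -1 * 1 = -1
New det = -15 + -1 = -16

Answer: -16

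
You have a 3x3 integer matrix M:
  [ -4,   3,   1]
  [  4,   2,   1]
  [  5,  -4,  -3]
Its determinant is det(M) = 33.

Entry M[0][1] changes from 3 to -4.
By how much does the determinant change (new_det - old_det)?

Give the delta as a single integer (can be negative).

Answer: -119

Derivation:
Cofactor C_01 = 17
Entry delta = -4 - 3 = -7
Det delta = entry_delta * cofactor = -7 * 17 = -119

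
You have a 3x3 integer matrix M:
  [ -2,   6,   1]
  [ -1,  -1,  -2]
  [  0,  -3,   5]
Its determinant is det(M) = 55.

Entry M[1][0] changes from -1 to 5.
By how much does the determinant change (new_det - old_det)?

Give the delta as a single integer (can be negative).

Cofactor C_10 = -33
Entry delta = 5 - -1 = 6
Det delta = entry_delta * cofactor = 6 * -33 = -198

Answer: -198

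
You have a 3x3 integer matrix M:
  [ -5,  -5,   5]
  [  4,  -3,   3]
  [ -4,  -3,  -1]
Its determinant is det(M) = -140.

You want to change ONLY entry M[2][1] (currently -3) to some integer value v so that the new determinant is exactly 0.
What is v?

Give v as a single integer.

Answer: 1

Derivation:
det is linear in entry M[2][1]: det = old_det + (v - -3) * C_21
Cofactor C_21 = 35
Want det = 0: -140 + (v - -3) * 35 = 0
  (v - -3) = 140 / 35 = 4
  v = -3 + (4) = 1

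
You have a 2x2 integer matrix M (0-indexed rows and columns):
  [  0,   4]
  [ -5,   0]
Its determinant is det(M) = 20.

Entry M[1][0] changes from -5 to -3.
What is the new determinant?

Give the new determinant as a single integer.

det is linear in row 1: changing M[1][0] by delta changes det by delta * cofactor(1,0).
Cofactor C_10 = (-1)^(1+0) * minor(1,0) = -4
Entry delta = -3 - -5 = 2
Det delta = 2 * -4 = -8
New det = 20 + -8 = 12

Answer: 12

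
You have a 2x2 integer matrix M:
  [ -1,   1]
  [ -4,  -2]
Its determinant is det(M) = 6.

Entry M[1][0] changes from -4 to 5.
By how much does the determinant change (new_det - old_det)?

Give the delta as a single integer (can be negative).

Answer: -9

Derivation:
Cofactor C_10 = -1
Entry delta = 5 - -4 = 9
Det delta = entry_delta * cofactor = 9 * -1 = -9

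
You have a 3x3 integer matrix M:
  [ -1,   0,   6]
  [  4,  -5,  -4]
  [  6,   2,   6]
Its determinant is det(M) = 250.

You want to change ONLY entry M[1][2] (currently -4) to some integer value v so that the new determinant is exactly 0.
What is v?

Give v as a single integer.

det is linear in entry M[1][2]: det = old_det + (v - -4) * C_12
Cofactor C_12 = 2
Want det = 0: 250 + (v - -4) * 2 = 0
  (v - -4) = -250 / 2 = -125
  v = -4 + (-125) = -129

Answer: -129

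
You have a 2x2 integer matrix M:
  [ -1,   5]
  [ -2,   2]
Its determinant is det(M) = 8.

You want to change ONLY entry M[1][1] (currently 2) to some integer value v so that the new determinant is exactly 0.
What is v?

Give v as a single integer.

Answer: 10

Derivation:
det is linear in entry M[1][1]: det = old_det + (v - 2) * C_11
Cofactor C_11 = -1
Want det = 0: 8 + (v - 2) * -1 = 0
  (v - 2) = -8 / -1 = 8
  v = 2 + (8) = 10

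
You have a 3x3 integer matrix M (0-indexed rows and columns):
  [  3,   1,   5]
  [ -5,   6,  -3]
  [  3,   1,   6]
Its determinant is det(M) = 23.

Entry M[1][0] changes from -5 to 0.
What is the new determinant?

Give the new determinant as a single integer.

det is linear in row 1: changing M[1][0] by delta changes det by delta * cofactor(1,0).
Cofactor C_10 = (-1)^(1+0) * minor(1,0) = -1
Entry delta = 0 - -5 = 5
Det delta = 5 * -1 = -5
New det = 23 + -5 = 18

Answer: 18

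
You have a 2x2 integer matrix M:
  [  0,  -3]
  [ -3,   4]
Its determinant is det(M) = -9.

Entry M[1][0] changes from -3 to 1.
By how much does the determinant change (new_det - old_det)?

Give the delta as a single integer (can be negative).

Cofactor C_10 = 3
Entry delta = 1 - -3 = 4
Det delta = entry_delta * cofactor = 4 * 3 = 12

Answer: 12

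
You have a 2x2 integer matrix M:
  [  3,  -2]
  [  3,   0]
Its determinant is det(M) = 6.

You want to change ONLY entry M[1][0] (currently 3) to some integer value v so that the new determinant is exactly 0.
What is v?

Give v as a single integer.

det is linear in entry M[1][0]: det = old_det + (v - 3) * C_10
Cofactor C_10 = 2
Want det = 0: 6 + (v - 3) * 2 = 0
  (v - 3) = -6 / 2 = -3
  v = 3 + (-3) = 0

Answer: 0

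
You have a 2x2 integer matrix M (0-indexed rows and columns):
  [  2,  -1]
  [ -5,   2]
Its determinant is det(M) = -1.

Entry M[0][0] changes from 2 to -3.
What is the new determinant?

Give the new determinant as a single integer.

det is linear in row 0: changing M[0][0] by delta changes det by delta * cofactor(0,0).
Cofactor C_00 = (-1)^(0+0) * minor(0,0) = 2
Entry delta = -3 - 2 = -5
Det delta = -5 * 2 = -10
New det = -1 + -10 = -11

Answer: -11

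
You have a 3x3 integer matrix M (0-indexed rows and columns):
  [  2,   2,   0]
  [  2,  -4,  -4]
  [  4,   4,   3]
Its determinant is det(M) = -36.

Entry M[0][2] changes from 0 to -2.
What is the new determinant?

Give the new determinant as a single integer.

Answer: -84

Derivation:
det is linear in row 0: changing M[0][2] by delta changes det by delta * cofactor(0,2).
Cofactor C_02 = (-1)^(0+2) * minor(0,2) = 24
Entry delta = -2 - 0 = -2
Det delta = -2 * 24 = -48
New det = -36 + -48 = -84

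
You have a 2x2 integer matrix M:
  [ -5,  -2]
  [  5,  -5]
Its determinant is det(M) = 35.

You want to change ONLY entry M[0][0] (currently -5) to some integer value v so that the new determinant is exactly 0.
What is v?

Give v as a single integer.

det is linear in entry M[0][0]: det = old_det + (v - -5) * C_00
Cofactor C_00 = -5
Want det = 0: 35 + (v - -5) * -5 = 0
  (v - -5) = -35 / -5 = 7
  v = -5 + (7) = 2

Answer: 2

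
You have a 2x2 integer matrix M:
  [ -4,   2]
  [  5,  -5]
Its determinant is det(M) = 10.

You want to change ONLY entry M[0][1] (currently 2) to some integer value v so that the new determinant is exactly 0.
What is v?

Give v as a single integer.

det is linear in entry M[0][1]: det = old_det + (v - 2) * C_01
Cofactor C_01 = -5
Want det = 0: 10 + (v - 2) * -5 = 0
  (v - 2) = -10 / -5 = 2
  v = 2 + (2) = 4

Answer: 4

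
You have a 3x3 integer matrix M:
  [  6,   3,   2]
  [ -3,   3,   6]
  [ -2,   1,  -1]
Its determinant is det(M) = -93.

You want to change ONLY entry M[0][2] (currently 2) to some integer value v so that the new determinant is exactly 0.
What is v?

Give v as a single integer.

Answer: 33

Derivation:
det is linear in entry M[0][2]: det = old_det + (v - 2) * C_02
Cofactor C_02 = 3
Want det = 0: -93 + (v - 2) * 3 = 0
  (v - 2) = 93 / 3 = 31
  v = 2 + (31) = 33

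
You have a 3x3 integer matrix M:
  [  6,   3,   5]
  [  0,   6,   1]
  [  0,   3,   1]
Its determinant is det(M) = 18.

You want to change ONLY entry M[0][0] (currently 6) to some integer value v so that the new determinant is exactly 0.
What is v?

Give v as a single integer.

det is linear in entry M[0][0]: det = old_det + (v - 6) * C_00
Cofactor C_00 = 3
Want det = 0: 18 + (v - 6) * 3 = 0
  (v - 6) = -18 / 3 = -6
  v = 6 + (-6) = 0

Answer: 0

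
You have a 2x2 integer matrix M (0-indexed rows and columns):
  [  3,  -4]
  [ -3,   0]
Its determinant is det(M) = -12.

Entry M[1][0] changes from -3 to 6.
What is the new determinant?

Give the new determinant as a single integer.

det is linear in row 1: changing M[1][0] by delta changes det by delta * cofactor(1,0).
Cofactor C_10 = (-1)^(1+0) * minor(1,0) = 4
Entry delta = 6 - -3 = 9
Det delta = 9 * 4 = 36
New det = -12 + 36 = 24

Answer: 24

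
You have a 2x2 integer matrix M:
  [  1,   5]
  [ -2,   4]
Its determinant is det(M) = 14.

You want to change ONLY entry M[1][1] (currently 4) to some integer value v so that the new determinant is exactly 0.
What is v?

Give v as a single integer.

det is linear in entry M[1][1]: det = old_det + (v - 4) * C_11
Cofactor C_11 = 1
Want det = 0: 14 + (v - 4) * 1 = 0
  (v - 4) = -14 / 1 = -14
  v = 4 + (-14) = -10

Answer: -10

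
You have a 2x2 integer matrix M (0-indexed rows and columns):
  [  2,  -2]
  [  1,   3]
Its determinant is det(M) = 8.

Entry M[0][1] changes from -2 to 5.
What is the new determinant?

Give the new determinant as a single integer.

det is linear in row 0: changing M[0][1] by delta changes det by delta * cofactor(0,1).
Cofactor C_01 = (-1)^(0+1) * minor(0,1) = -1
Entry delta = 5 - -2 = 7
Det delta = 7 * -1 = -7
New det = 8 + -7 = 1

Answer: 1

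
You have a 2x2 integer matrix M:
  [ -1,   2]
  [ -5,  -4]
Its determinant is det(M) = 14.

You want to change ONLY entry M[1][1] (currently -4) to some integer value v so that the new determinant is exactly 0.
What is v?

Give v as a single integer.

Answer: 10

Derivation:
det is linear in entry M[1][1]: det = old_det + (v - -4) * C_11
Cofactor C_11 = -1
Want det = 0: 14 + (v - -4) * -1 = 0
  (v - -4) = -14 / -1 = 14
  v = -4 + (14) = 10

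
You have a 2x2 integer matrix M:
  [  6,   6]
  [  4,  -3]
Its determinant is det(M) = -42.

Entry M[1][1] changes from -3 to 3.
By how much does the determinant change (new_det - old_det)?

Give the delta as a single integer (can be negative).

Cofactor C_11 = 6
Entry delta = 3 - -3 = 6
Det delta = entry_delta * cofactor = 6 * 6 = 36

Answer: 36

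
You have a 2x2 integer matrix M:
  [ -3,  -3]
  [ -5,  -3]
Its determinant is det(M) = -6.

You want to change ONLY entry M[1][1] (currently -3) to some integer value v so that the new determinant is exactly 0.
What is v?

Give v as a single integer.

Answer: -5

Derivation:
det is linear in entry M[1][1]: det = old_det + (v - -3) * C_11
Cofactor C_11 = -3
Want det = 0: -6 + (v - -3) * -3 = 0
  (v - -3) = 6 / -3 = -2
  v = -3 + (-2) = -5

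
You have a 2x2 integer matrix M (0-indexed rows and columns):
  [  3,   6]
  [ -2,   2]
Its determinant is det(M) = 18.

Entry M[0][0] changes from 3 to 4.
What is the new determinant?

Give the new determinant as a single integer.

det is linear in row 0: changing M[0][0] by delta changes det by delta * cofactor(0,0).
Cofactor C_00 = (-1)^(0+0) * minor(0,0) = 2
Entry delta = 4 - 3 = 1
Det delta = 1 * 2 = 2
New det = 18 + 2 = 20

Answer: 20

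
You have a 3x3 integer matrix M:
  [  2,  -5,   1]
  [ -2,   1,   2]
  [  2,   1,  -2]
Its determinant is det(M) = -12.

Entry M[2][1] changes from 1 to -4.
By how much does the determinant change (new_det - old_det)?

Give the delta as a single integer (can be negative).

Cofactor C_21 = -6
Entry delta = -4 - 1 = -5
Det delta = entry_delta * cofactor = -5 * -6 = 30

Answer: 30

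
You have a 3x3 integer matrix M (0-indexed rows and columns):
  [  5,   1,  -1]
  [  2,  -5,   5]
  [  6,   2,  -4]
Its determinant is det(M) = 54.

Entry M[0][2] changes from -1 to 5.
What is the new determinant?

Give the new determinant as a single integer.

Answer: 258

Derivation:
det is linear in row 0: changing M[0][2] by delta changes det by delta * cofactor(0,2).
Cofactor C_02 = (-1)^(0+2) * minor(0,2) = 34
Entry delta = 5 - -1 = 6
Det delta = 6 * 34 = 204
New det = 54 + 204 = 258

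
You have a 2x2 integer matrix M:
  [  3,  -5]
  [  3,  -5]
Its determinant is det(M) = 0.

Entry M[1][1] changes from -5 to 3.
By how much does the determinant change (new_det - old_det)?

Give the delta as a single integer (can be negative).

Answer: 24

Derivation:
Cofactor C_11 = 3
Entry delta = 3 - -5 = 8
Det delta = entry_delta * cofactor = 8 * 3 = 24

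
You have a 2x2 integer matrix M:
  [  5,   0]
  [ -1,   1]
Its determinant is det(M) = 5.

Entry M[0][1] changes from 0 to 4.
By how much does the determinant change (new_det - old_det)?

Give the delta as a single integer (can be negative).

Answer: 4

Derivation:
Cofactor C_01 = 1
Entry delta = 4 - 0 = 4
Det delta = entry_delta * cofactor = 4 * 1 = 4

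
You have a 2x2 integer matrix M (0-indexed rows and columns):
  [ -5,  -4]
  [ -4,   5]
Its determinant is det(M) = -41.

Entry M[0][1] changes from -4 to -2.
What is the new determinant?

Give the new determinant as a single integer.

Answer: -33

Derivation:
det is linear in row 0: changing M[0][1] by delta changes det by delta * cofactor(0,1).
Cofactor C_01 = (-1)^(0+1) * minor(0,1) = 4
Entry delta = -2 - -4 = 2
Det delta = 2 * 4 = 8
New det = -41 + 8 = -33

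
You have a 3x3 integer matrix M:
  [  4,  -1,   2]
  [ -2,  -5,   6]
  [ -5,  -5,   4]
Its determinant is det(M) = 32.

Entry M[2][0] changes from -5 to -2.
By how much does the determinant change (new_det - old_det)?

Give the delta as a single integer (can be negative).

Answer: 12

Derivation:
Cofactor C_20 = 4
Entry delta = -2 - -5 = 3
Det delta = entry_delta * cofactor = 3 * 4 = 12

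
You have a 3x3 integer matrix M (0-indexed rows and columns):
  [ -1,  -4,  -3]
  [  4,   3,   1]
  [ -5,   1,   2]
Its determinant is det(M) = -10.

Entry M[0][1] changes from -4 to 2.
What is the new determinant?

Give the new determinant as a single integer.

det is linear in row 0: changing M[0][1] by delta changes det by delta * cofactor(0,1).
Cofactor C_01 = (-1)^(0+1) * minor(0,1) = -13
Entry delta = 2 - -4 = 6
Det delta = 6 * -13 = -78
New det = -10 + -78 = -88

Answer: -88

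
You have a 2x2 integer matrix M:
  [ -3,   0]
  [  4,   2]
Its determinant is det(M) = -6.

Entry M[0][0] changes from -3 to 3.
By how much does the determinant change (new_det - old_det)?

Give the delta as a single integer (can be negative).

Cofactor C_00 = 2
Entry delta = 3 - -3 = 6
Det delta = entry_delta * cofactor = 6 * 2 = 12

Answer: 12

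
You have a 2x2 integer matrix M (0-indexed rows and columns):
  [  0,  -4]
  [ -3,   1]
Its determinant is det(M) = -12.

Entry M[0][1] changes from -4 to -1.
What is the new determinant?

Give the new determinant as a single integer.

Answer: -3

Derivation:
det is linear in row 0: changing M[0][1] by delta changes det by delta * cofactor(0,1).
Cofactor C_01 = (-1)^(0+1) * minor(0,1) = 3
Entry delta = -1 - -4 = 3
Det delta = 3 * 3 = 9
New det = -12 + 9 = -3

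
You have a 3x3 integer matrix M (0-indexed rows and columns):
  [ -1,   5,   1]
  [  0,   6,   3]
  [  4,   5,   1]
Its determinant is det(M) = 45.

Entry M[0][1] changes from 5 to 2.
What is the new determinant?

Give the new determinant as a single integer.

Answer: 9

Derivation:
det is linear in row 0: changing M[0][1] by delta changes det by delta * cofactor(0,1).
Cofactor C_01 = (-1)^(0+1) * minor(0,1) = 12
Entry delta = 2 - 5 = -3
Det delta = -3 * 12 = -36
New det = 45 + -36 = 9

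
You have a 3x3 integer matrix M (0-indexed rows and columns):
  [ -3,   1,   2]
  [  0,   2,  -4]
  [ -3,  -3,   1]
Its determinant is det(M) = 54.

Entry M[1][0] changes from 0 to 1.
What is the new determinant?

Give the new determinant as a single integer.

Answer: 47

Derivation:
det is linear in row 1: changing M[1][0] by delta changes det by delta * cofactor(1,0).
Cofactor C_10 = (-1)^(1+0) * minor(1,0) = -7
Entry delta = 1 - 0 = 1
Det delta = 1 * -7 = -7
New det = 54 + -7 = 47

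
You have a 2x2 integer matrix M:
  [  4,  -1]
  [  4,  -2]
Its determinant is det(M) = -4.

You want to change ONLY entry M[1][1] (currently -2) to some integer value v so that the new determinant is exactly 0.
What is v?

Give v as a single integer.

Answer: -1

Derivation:
det is linear in entry M[1][1]: det = old_det + (v - -2) * C_11
Cofactor C_11 = 4
Want det = 0: -4 + (v - -2) * 4 = 0
  (v - -2) = 4 / 4 = 1
  v = -2 + (1) = -1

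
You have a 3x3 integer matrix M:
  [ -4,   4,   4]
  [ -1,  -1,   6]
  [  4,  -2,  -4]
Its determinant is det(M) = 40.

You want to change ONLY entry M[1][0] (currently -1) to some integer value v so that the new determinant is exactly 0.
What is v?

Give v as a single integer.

det is linear in entry M[1][0]: det = old_det + (v - -1) * C_10
Cofactor C_10 = 8
Want det = 0: 40 + (v - -1) * 8 = 0
  (v - -1) = -40 / 8 = -5
  v = -1 + (-5) = -6

Answer: -6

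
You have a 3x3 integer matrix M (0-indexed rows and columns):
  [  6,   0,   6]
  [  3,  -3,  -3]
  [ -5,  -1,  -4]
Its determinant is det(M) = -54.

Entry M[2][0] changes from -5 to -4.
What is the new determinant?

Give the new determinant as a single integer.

det is linear in row 2: changing M[2][0] by delta changes det by delta * cofactor(2,0).
Cofactor C_20 = (-1)^(2+0) * minor(2,0) = 18
Entry delta = -4 - -5 = 1
Det delta = 1 * 18 = 18
New det = -54 + 18 = -36

Answer: -36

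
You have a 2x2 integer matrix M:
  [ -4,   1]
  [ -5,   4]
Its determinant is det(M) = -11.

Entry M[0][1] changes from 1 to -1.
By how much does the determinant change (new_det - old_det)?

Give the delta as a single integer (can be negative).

Answer: -10

Derivation:
Cofactor C_01 = 5
Entry delta = -1 - 1 = -2
Det delta = entry_delta * cofactor = -2 * 5 = -10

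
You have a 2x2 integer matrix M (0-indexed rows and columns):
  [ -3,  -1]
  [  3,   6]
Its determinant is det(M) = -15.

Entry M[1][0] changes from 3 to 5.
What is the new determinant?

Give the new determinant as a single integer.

det is linear in row 1: changing M[1][0] by delta changes det by delta * cofactor(1,0).
Cofactor C_10 = (-1)^(1+0) * minor(1,0) = 1
Entry delta = 5 - 3 = 2
Det delta = 2 * 1 = 2
New det = -15 + 2 = -13

Answer: -13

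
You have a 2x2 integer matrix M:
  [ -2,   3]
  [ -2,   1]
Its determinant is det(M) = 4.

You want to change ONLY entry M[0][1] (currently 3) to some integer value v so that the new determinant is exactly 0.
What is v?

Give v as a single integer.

Answer: 1

Derivation:
det is linear in entry M[0][1]: det = old_det + (v - 3) * C_01
Cofactor C_01 = 2
Want det = 0: 4 + (v - 3) * 2 = 0
  (v - 3) = -4 / 2 = -2
  v = 3 + (-2) = 1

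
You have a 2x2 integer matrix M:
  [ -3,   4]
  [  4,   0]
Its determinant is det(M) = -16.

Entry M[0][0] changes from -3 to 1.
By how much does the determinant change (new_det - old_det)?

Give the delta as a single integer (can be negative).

Cofactor C_00 = 0
Entry delta = 1 - -3 = 4
Det delta = entry_delta * cofactor = 4 * 0 = 0

Answer: 0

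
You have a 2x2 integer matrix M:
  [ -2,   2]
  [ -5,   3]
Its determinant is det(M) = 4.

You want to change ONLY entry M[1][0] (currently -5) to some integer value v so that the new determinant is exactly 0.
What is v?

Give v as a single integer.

det is linear in entry M[1][0]: det = old_det + (v - -5) * C_10
Cofactor C_10 = -2
Want det = 0: 4 + (v - -5) * -2 = 0
  (v - -5) = -4 / -2 = 2
  v = -5 + (2) = -3

Answer: -3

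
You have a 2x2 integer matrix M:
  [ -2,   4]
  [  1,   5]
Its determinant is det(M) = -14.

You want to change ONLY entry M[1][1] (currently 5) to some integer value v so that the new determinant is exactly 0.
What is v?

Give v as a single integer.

Answer: -2

Derivation:
det is linear in entry M[1][1]: det = old_det + (v - 5) * C_11
Cofactor C_11 = -2
Want det = 0: -14 + (v - 5) * -2 = 0
  (v - 5) = 14 / -2 = -7
  v = 5 + (-7) = -2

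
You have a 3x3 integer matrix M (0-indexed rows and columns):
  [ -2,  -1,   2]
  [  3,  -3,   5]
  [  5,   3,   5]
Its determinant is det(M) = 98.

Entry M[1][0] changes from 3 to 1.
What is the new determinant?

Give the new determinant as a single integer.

det is linear in row 1: changing M[1][0] by delta changes det by delta * cofactor(1,0).
Cofactor C_10 = (-1)^(1+0) * minor(1,0) = 11
Entry delta = 1 - 3 = -2
Det delta = -2 * 11 = -22
New det = 98 + -22 = 76

Answer: 76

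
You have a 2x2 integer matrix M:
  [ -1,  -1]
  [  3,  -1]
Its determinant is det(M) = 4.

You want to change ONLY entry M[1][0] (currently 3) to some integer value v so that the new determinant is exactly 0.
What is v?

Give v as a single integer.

det is linear in entry M[1][0]: det = old_det + (v - 3) * C_10
Cofactor C_10 = 1
Want det = 0: 4 + (v - 3) * 1 = 0
  (v - 3) = -4 / 1 = -4
  v = 3 + (-4) = -1

Answer: -1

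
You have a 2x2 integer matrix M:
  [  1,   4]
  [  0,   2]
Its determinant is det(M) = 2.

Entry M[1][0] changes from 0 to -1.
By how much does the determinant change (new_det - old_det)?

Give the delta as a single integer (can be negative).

Answer: 4

Derivation:
Cofactor C_10 = -4
Entry delta = -1 - 0 = -1
Det delta = entry_delta * cofactor = -1 * -4 = 4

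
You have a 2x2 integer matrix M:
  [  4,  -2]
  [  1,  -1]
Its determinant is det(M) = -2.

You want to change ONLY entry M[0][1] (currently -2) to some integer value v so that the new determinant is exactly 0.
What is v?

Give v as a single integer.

Answer: -4

Derivation:
det is linear in entry M[0][1]: det = old_det + (v - -2) * C_01
Cofactor C_01 = -1
Want det = 0: -2 + (v - -2) * -1 = 0
  (v - -2) = 2 / -1 = -2
  v = -2 + (-2) = -4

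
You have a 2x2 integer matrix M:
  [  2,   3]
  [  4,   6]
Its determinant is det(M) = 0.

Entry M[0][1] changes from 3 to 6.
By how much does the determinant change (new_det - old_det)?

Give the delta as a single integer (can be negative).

Answer: -12

Derivation:
Cofactor C_01 = -4
Entry delta = 6 - 3 = 3
Det delta = entry_delta * cofactor = 3 * -4 = -12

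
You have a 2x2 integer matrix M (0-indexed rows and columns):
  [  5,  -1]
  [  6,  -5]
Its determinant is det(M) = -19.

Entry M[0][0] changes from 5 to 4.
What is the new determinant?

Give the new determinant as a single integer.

det is linear in row 0: changing M[0][0] by delta changes det by delta * cofactor(0,0).
Cofactor C_00 = (-1)^(0+0) * minor(0,0) = -5
Entry delta = 4 - 5 = -1
Det delta = -1 * -5 = 5
New det = -19 + 5 = -14

Answer: -14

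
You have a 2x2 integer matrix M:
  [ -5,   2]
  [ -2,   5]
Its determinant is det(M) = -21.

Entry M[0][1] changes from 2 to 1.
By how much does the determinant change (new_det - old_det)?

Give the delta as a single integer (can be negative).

Cofactor C_01 = 2
Entry delta = 1 - 2 = -1
Det delta = entry_delta * cofactor = -1 * 2 = -2

Answer: -2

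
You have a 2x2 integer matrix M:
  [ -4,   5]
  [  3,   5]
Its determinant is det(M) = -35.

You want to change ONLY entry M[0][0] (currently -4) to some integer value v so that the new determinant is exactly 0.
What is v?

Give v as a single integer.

Answer: 3

Derivation:
det is linear in entry M[0][0]: det = old_det + (v - -4) * C_00
Cofactor C_00 = 5
Want det = 0: -35 + (v - -4) * 5 = 0
  (v - -4) = 35 / 5 = 7
  v = -4 + (7) = 3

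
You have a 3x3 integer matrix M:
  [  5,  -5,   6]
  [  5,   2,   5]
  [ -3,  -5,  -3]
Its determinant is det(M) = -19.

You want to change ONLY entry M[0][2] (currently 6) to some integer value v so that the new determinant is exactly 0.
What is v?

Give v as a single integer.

Answer: 5

Derivation:
det is linear in entry M[0][2]: det = old_det + (v - 6) * C_02
Cofactor C_02 = -19
Want det = 0: -19 + (v - 6) * -19 = 0
  (v - 6) = 19 / -19 = -1
  v = 6 + (-1) = 5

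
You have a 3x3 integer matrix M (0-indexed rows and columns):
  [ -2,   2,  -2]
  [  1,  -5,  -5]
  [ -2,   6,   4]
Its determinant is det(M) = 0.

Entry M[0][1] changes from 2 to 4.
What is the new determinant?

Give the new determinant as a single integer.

Answer: 12

Derivation:
det is linear in row 0: changing M[0][1] by delta changes det by delta * cofactor(0,1).
Cofactor C_01 = (-1)^(0+1) * minor(0,1) = 6
Entry delta = 4 - 2 = 2
Det delta = 2 * 6 = 12
New det = 0 + 12 = 12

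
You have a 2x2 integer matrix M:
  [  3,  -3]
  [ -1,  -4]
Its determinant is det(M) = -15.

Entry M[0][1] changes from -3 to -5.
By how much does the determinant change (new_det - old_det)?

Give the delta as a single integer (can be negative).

Cofactor C_01 = 1
Entry delta = -5 - -3 = -2
Det delta = entry_delta * cofactor = -2 * 1 = -2

Answer: -2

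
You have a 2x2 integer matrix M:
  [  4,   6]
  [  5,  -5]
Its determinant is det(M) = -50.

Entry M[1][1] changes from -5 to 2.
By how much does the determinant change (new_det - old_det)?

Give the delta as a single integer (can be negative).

Cofactor C_11 = 4
Entry delta = 2 - -5 = 7
Det delta = entry_delta * cofactor = 7 * 4 = 28

Answer: 28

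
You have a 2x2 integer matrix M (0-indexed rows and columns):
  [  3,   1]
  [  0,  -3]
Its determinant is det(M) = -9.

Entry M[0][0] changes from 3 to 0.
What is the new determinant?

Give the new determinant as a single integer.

det is linear in row 0: changing M[0][0] by delta changes det by delta * cofactor(0,0).
Cofactor C_00 = (-1)^(0+0) * minor(0,0) = -3
Entry delta = 0 - 3 = -3
Det delta = -3 * -3 = 9
New det = -9 + 9 = 0

Answer: 0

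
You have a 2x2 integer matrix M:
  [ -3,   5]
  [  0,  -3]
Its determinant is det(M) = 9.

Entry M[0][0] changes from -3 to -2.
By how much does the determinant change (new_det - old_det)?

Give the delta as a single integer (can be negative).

Cofactor C_00 = -3
Entry delta = -2 - -3 = 1
Det delta = entry_delta * cofactor = 1 * -3 = -3

Answer: -3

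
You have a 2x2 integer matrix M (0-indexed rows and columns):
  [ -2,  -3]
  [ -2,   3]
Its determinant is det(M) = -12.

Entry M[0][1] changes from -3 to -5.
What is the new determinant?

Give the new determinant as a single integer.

det is linear in row 0: changing M[0][1] by delta changes det by delta * cofactor(0,1).
Cofactor C_01 = (-1)^(0+1) * minor(0,1) = 2
Entry delta = -5 - -3 = -2
Det delta = -2 * 2 = -4
New det = -12 + -4 = -16

Answer: -16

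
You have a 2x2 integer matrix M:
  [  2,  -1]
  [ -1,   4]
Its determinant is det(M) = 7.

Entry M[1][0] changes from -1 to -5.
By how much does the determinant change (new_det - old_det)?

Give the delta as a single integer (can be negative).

Answer: -4

Derivation:
Cofactor C_10 = 1
Entry delta = -5 - -1 = -4
Det delta = entry_delta * cofactor = -4 * 1 = -4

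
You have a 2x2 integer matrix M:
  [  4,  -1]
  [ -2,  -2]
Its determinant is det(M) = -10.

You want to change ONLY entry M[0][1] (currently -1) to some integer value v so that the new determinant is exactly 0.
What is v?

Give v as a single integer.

Answer: 4

Derivation:
det is linear in entry M[0][1]: det = old_det + (v - -1) * C_01
Cofactor C_01 = 2
Want det = 0: -10 + (v - -1) * 2 = 0
  (v - -1) = 10 / 2 = 5
  v = -1 + (5) = 4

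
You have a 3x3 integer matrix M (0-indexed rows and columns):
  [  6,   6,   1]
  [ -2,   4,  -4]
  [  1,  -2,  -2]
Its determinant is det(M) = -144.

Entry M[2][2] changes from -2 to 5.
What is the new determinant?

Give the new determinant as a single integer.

Answer: 108

Derivation:
det is linear in row 2: changing M[2][2] by delta changes det by delta * cofactor(2,2).
Cofactor C_22 = (-1)^(2+2) * minor(2,2) = 36
Entry delta = 5 - -2 = 7
Det delta = 7 * 36 = 252
New det = -144 + 252 = 108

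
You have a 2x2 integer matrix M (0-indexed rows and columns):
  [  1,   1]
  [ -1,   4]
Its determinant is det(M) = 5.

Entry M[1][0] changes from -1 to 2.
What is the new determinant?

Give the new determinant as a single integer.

Answer: 2

Derivation:
det is linear in row 1: changing M[1][0] by delta changes det by delta * cofactor(1,0).
Cofactor C_10 = (-1)^(1+0) * minor(1,0) = -1
Entry delta = 2 - -1 = 3
Det delta = 3 * -1 = -3
New det = 5 + -3 = 2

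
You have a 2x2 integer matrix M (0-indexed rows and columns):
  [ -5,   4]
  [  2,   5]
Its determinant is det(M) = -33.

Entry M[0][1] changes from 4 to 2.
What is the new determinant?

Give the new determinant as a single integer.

Answer: -29

Derivation:
det is linear in row 0: changing M[0][1] by delta changes det by delta * cofactor(0,1).
Cofactor C_01 = (-1)^(0+1) * minor(0,1) = -2
Entry delta = 2 - 4 = -2
Det delta = -2 * -2 = 4
New det = -33 + 4 = -29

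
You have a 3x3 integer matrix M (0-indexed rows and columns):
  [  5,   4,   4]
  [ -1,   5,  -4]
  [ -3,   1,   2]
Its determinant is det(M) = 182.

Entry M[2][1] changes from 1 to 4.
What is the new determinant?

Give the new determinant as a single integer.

det is linear in row 2: changing M[2][1] by delta changes det by delta * cofactor(2,1).
Cofactor C_21 = (-1)^(2+1) * minor(2,1) = 16
Entry delta = 4 - 1 = 3
Det delta = 3 * 16 = 48
New det = 182 + 48 = 230

Answer: 230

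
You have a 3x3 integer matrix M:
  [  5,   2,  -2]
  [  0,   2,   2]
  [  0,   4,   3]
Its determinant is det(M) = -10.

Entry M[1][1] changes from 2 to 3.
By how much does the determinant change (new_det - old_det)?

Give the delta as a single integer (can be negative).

Cofactor C_11 = 15
Entry delta = 3 - 2 = 1
Det delta = entry_delta * cofactor = 1 * 15 = 15

Answer: 15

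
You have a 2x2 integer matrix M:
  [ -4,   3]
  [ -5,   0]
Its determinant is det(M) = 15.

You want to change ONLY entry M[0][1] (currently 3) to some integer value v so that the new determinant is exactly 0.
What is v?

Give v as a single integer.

Answer: 0

Derivation:
det is linear in entry M[0][1]: det = old_det + (v - 3) * C_01
Cofactor C_01 = 5
Want det = 0: 15 + (v - 3) * 5 = 0
  (v - 3) = -15 / 5 = -3
  v = 3 + (-3) = 0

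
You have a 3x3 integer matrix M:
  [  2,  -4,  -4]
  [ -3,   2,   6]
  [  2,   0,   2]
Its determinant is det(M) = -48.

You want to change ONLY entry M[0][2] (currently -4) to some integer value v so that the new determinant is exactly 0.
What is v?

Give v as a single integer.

det is linear in entry M[0][2]: det = old_det + (v - -4) * C_02
Cofactor C_02 = -4
Want det = 0: -48 + (v - -4) * -4 = 0
  (v - -4) = 48 / -4 = -12
  v = -4 + (-12) = -16

Answer: -16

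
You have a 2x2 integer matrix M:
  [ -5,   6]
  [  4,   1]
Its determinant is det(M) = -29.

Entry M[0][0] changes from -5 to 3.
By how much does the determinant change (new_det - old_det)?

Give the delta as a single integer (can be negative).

Cofactor C_00 = 1
Entry delta = 3 - -5 = 8
Det delta = entry_delta * cofactor = 8 * 1 = 8

Answer: 8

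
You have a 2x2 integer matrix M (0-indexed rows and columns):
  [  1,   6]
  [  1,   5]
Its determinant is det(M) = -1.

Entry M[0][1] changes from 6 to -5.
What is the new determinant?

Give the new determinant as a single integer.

Answer: 10

Derivation:
det is linear in row 0: changing M[0][1] by delta changes det by delta * cofactor(0,1).
Cofactor C_01 = (-1)^(0+1) * minor(0,1) = -1
Entry delta = -5 - 6 = -11
Det delta = -11 * -1 = 11
New det = -1 + 11 = 10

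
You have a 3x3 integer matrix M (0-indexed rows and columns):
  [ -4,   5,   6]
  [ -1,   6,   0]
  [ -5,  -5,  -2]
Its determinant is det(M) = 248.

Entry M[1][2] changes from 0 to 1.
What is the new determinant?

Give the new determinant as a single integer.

det is linear in row 1: changing M[1][2] by delta changes det by delta * cofactor(1,2).
Cofactor C_12 = (-1)^(1+2) * minor(1,2) = -45
Entry delta = 1 - 0 = 1
Det delta = 1 * -45 = -45
New det = 248 + -45 = 203

Answer: 203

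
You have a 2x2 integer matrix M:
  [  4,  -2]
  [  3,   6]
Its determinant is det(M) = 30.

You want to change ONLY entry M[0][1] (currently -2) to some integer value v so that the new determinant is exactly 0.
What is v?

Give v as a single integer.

det is linear in entry M[0][1]: det = old_det + (v - -2) * C_01
Cofactor C_01 = -3
Want det = 0: 30 + (v - -2) * -3 = 0
  (v - -2) = -30 / -3 = 10
  v = -2 + (10) = 8

Answer: 8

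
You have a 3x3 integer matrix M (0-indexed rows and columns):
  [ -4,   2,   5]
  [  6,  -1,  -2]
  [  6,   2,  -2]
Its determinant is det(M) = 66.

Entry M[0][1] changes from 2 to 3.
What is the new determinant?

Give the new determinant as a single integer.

Answer: 66

Derivation:
det is linear in row 0: changing M[0][1] by delta changes det by delta * cofactor(0,1).
Cofactor C_01 = (-1)^(0+1) * minor(0,1) = 0
Entry delta = 3 - 2 = 1
Det delta = 1 * 0 = 0
New det = 66 + 0 = 66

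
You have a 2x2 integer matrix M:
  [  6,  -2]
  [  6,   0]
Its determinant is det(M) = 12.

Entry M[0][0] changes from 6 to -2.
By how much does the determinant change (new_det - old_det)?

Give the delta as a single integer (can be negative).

Cofactor C_00 = 0
Entry delta = -2 - 6 = -8
Det delta = entry_delta * cofactor = -8 * 0 = 0

Answer: 0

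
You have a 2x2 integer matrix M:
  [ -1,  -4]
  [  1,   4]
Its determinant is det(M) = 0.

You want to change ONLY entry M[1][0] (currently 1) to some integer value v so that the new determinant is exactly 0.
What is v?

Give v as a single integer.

det is linear in entry M[1][0]: det = old_det + (v - 1) * C_10
Cofactor C_10 = 4
Want det = 0: 0 + (v - 1) * 4 = 0
  (v - 1) = 0 / 4 = 0
  v = 1 + (0) = 1

Answer: 1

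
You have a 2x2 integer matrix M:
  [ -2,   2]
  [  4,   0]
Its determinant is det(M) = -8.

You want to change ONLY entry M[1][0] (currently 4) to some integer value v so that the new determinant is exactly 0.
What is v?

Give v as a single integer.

det is linear in entry M[1][0]: det = old_det + (v - 4) * C_10
Cofactor C_10 = -2
Want det = 0: -8 + (v - 4) * -2 = 0
  (v - 4) = 8 / -2 = -4
  v = 4 + (-4) = 0

Answer: 0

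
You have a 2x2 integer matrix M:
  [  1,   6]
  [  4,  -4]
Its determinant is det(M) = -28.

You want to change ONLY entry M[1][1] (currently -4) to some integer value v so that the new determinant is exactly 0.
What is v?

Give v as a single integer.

det is linear in entry M[1][1]: det = old_det + (v - -4) * C_11
Cofactor C_11 = 1
Want det = 0: -28 + (v - -4) * 1 = 0
  (v - -4) = 28 / 1 = 28
  v = -4 + (28) = 24

Answer: 24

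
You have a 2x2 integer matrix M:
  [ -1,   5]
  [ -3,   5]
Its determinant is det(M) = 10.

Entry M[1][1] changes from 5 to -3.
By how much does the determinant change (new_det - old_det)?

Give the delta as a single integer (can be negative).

Answer: 8

Derivation:
Cofactor C_11 = -1
Entry delta = -3 - 5 = -8
Det delta = entry_delta * cofactor = -8 * -1 = 8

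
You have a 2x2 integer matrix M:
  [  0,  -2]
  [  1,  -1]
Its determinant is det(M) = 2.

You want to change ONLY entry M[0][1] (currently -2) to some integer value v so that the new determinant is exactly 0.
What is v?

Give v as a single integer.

Answer: 0

Derivation:
det is linear in entry M[0][1]: det = old_det + (v - -2) * C_01
Cofactor C_01 = -1
Want det = 0: 2 + (v - -2) * -1 = 0
  (v - -2) = -2 / -1 = 2
  v = -2 + (2) = 0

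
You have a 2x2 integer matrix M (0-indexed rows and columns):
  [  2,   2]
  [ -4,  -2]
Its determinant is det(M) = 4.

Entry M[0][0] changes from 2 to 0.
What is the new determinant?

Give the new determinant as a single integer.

Answer: 8

Derivation:
det is linear in row 0: changing M[0][0] by delta changes det by delta * cofactor(0,0).
Cofactor C_00 = (-1)^(0+0) * minor(0,0) = -2
Entry delta = 0 - 2 = -2
Det delta = -2 * -2 = 4
New det = 4 + 4 = 8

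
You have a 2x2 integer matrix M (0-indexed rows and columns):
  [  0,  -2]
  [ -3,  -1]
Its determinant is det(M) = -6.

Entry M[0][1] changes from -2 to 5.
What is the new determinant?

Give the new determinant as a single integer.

det is linear in row 0: changing M[0][1] by delta changes det by delta * cofactor(0,1).
Cofactor C_01 = (-1)^(0+1) * minor(0,1) = 3
Entry delta = 5 - -2 = 7
Det delta = 7 * 3 = 21
New det = -6 + 21 = 15

Answer: 15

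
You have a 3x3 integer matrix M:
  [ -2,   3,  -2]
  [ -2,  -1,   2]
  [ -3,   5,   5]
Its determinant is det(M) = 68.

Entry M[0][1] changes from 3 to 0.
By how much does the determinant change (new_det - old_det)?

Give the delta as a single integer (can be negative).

Cofactor C_01 = 4
Entry delta = 0 - 3 = -3
Det delta = entry_delta * cofactor = -3 * 4 = -12

Answer: -12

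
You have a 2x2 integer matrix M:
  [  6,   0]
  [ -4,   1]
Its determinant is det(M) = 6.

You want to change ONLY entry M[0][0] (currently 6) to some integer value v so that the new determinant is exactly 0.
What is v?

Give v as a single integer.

det is linear in entry M[0][0]: det = old_det + (v - 6) * C_00
Cofactor C_00 = 1
Want det = 0: 6 + (v - 6) * 1 = 0
  (v - 6) = -6 / 1 = -6
  v = 6 + (-6) = 0

Answer: 0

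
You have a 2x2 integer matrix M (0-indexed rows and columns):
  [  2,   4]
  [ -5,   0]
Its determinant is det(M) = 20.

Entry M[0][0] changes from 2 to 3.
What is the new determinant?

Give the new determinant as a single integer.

Answer: 20

Derivation:
det is linear in row 0: changing M[0][0] by delta changes det by delta * cofactor(0,0).
Cofactor C_00 = (-1)^(0+0) * minor(0,0) = 0
Entry delta = 3 - 2 = 1
Det delta = 1 * 0 = 0
New det = 20 + 0 = 20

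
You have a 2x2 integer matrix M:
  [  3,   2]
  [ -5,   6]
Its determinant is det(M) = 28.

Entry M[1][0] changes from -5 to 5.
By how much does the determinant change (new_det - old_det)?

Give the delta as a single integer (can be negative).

Answer: -20

Derivation:
Cofactor C_10 = -2
Entry delta = 5 - -5 = 10
Det delta = entry_delta * cofactor = 10 * -2 = -20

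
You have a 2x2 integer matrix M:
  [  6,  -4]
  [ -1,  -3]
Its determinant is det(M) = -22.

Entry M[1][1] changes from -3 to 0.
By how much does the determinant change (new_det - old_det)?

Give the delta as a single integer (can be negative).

Cofactor C_11 = 6
Entry delta = 0 - -3 = 3
Det delta = entry_delta * cofactor = 3 * 6 = 18

Answer: 18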